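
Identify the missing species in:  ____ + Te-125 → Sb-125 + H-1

Conserve mass number: A + 125 = 125 + 1, so A = 1.
Conserve atomic number: Z + 52 = 51 + 1, so Z = 0.
A = 1 and Z = 0 is n — a neutron.

neutron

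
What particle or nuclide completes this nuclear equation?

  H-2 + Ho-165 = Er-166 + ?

neutron

Conserve mass number: 2 + 165 = 166 + A, so A = 1.
Conserve atomic number: 1 + 67 = 68 + Z, so Z = 0.
A = 1 and Z = 0 is n — a neutron.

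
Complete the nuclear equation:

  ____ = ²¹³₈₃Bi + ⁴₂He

At-217

Conserve mass number: A = 213 + 4, so A = 217.
Conserve atomic number: Z = 83 + 2, so Z = 85.
Z = 85 is astatine, so the species is ²¹⁷₈₅At.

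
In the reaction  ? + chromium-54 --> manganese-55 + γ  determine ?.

Conserve mass number: A + 54 = 55 + 0, so A = 1.
Conserve atomic number: Z + 24 = 25 + 0, so Z = 1.
A = 1 and Z = 1 is hydrogen-1 — a proton.

proton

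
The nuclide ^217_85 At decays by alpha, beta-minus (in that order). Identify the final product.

Start: (A, Z) = (217, 85).
After α: (213, 83).
After β⁻: (213, 84).
Z = 84 is polonium.

Po-213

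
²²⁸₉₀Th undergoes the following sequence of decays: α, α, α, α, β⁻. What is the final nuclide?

Start: (A, Z) = (228, 90).
After α: (224, 88).
After α: (220, 86).
After α: (216, 84).
After α: (212, 82).
After β⁻: (212, 83).
Z = 83 is bismuth.

Bi-212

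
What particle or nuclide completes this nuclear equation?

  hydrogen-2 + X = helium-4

deuteron

Conserve mass number: 2 + A = 4, so A = 2.
Conserve atomic number: 1 + Z = 2, so Z = 1.
A = 2 and Z = 1 is hydrogen-2 — a deuteron.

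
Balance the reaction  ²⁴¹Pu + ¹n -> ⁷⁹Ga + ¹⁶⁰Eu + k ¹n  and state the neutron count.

Conserve mass number: 242 = 79 + 160 + k, so k = 242 − 239 = 3.
Check atomic number: 94 = 31 + 63 + 0 = 94. ✓

3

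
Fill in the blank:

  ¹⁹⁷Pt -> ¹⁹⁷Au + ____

Conserve mass number: 197 = 197 + A, so A = 0.
Conserve atomic number: 78 = 79 + Z, so Z = -1.
A = 0 and Z = -1 is e⁻ — a beta-minus particle.

beta-minus particle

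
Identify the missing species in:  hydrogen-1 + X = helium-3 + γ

Conserve mass number: 1 + A = 3 + 0, so A = 2.
Conserve atomic number: 1 + Z = 2 + 0, so Z = 1.
A = 2 and Z = 1 is hydrogen-2 — a deuteron.

deuteron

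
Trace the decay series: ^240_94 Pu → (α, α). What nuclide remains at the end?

Th-232

Start: (A, Z) = (240, 94).
After α: (236, 92).
After α: (232, 90).
Z = 90 is thorium.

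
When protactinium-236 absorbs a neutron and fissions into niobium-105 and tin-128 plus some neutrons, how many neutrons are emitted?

Conserve mass number: 237 = 105 + 128 + k, so k = 237 − 233 = 4.
Check atomic number: 91 = 41 + 50 + 0 = 91. ✓

4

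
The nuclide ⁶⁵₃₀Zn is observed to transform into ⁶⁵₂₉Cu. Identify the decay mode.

beta-plus decay or electron capture

ΔA = 65 − 65 = 0; ΔZ = 29 − 30 = -1.
A is unchanged and Z drops by 1 — a proton has become a neutron (β⁺ emission or electron capture).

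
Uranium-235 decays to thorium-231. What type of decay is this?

alpha decay

ΔA = 231 − 235 = -4; ΔZ = 90 − 92 = -2.
A drops by 4 and Z drops by 2 — the signature of alpha emission.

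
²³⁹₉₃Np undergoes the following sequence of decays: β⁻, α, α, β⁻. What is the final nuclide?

Pa-231

Start: (A, Z) = (239, 93).
After β⁻: (239, 94).
After α: (235, 92).
After α: (231, 90).
After β⁻: (231, 91).
Z = 91 is protactinium.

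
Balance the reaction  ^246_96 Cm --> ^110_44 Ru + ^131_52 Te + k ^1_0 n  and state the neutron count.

Conserve mass number: 246 = 110 + 131 + k, so k = 246 − 241 = 5.
Check atomic number: 96 = 44 + 52 + 0 = 96. ✓

5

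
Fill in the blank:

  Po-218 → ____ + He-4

Pb-214

Conserve mass number: 218 = A + 4, so A = 214.
Conserve atomic number: 84 = Z + 2, so Z = 82.
Z = 82 is lead, so the species is Pb-214.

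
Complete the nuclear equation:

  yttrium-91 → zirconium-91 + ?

beta-minus particle

Conserve mass number: 91 = 91 + A, so A = 0.
Conserve atomic number: 39 = 40 + Z, so Z = -1.
A = 0 and Z = -1 is e⁻ — a beta-minus particle.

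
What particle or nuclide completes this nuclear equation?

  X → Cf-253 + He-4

Fm-257

Conserve mass number: A = 253 + 4, so A = 257.
Conserve atomic number: Z = 98 + 2, so Z = 100.
Z = 100 is fermium, so the species is Fm-257.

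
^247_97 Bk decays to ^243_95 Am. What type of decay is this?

alpha decay

ΔA = 243 − 247 = -4; ΔZ = 95 − 97 = -2.
A drops by 4 and Z drops by 2 — the signature of alpha emission.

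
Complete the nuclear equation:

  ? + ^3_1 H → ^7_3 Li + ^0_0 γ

alpha particle

Conserve mass number: A + 3 = 7 + 0, so A = 4.
Conserve atomic number: Z + 1 = 3 + 0, so Z = 2.
A = 4 and Z = 2 is ^4_2 He — an alpha particle.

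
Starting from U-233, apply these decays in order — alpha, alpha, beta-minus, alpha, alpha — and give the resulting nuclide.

Start: (A, Z) = (233, 92).
After α: (229, 90).
After α: (225, 88).
After β⁻: (225, 89).
After α: (221, 87).
After α: (217, 85).
Z = 85 is astatine.

At-217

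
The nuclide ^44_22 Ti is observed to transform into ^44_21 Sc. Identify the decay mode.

beta-plus decay or electron capture

ΔA = 44 − 44 = 0; ΔZ = 21 − 22 = -1.
A is unchanged and Z drops by 1 — a proton has become a neutron (β⁺ emission or electron capture).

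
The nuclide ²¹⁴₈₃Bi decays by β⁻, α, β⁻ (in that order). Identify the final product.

Bi-210

Start: (A, Z) = (214, 83).
After β⁻: (214, 84).
After α: (210, 82).
After β⁻: (210, 83).
Z = 83 is bismuth.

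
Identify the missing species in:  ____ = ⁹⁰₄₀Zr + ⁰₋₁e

Y-90

Conserve mass number: A = 90 + 0, so A = 90.
Conserve atomic number: Z = 40 − 1, so Z = 39.
Z = 39 is yttrium, so the species is ⁹⁰₃₉Y.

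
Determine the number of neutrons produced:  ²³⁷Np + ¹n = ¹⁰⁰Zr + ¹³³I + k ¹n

5

Conserve mass number: 238 = 100 + 133 + k, so k = 238 − 233 = 5.
Check atomic number: 93 = 40 + 53 + 0 = 93. ✓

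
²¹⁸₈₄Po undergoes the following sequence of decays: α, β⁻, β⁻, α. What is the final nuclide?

Start: (A, Z) = (218, 84).
After α: (214, 82).
After β⁻: (214, 83).
After β⁻: (214, 84).
After α: (210, 82).
Z = 82 is lead.

Pb-210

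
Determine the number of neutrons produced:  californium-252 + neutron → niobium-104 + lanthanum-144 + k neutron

5

Conserve mass number: 253 = 104 + 144 + k, so k = 253 − 248 = 5.
Check atomic number: 98 = 41 + 57 + 0 = 98. ✓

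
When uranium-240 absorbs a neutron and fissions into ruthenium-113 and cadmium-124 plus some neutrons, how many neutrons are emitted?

4

Conserve mass number: 241 = 113 + 124 + k, so k = 241 − 237 = 4.
Check atomic number: 92 = 44 + 48 + 0 = 92. ✓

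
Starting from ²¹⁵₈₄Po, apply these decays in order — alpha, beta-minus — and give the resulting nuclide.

Start: (A, Z) = (215, 84).
After α: (211, 82).
After β⁻: (211, 83).
Z = 83 is bismuth.

Bi-211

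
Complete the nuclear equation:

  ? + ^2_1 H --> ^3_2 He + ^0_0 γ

Conserve mass number: A + 2 = 3 + 0, so A = 1.
Conserve atomic number: Z + 1 = 2 + 0, so Z = 1.
A = 1 and Z = 1 is ^1_1 H — a proton.

proton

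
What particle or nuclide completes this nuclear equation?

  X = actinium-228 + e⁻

Conserve mass number: A = 228 + 0, so A = 228.
Conserve atomic number: Z = 89 − 1, so Z = 88.
Z = 88 is radium, so the species is radium-228.

Ra-228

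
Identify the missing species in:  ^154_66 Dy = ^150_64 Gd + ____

Conserve mass number: 154 = 150 + A, so A = 4.
Conserve atomic number: 66 = 64 + Z, so Z = 2.
A = 4 and Z = 2 is ^4_2 He — an alpha particle.

alpha particle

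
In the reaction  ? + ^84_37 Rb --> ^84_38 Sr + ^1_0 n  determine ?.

proton

Conserve mass number: A + 84 = 84 + 1, so A = 1.
Conserve atomic number: Z + 37 = 38 + 0, so Z = 1.
A = 1 and Z = 1 is ^1_1 H — a proton.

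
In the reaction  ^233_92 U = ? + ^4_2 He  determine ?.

Conserve mass number: 233 = A + 4, so A = 229.
Conserve atomic number: 92 = Z + 2, so Z = 90.
Z = 90 is thorium, so the species is ^229_90 Th.

Th-229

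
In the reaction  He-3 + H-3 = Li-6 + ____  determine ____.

Conserve mass number: 3 + 3 = 6 + A, so A = 0.
Conserve atomic number: 2 + 1 = 3 + Z, so Z = 0.
A = 0 and Z = 0 is γ — a gamma ray.

gamma ray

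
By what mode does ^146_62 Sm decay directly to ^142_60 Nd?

ΔA = 142 − 146 = -4; ΔZ = 60 − 62 = -2.
A drops by 4 and Z drops by 2 — the signature of alpha emission.

alpha decay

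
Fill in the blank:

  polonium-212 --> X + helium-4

Pb-208

Conserve mass number: 212 = A + 4, so A = 208.
Conserve atomic number: 84 = Z + 2, so Z = 82.
Z = 82 is lead, so the species is lead-208.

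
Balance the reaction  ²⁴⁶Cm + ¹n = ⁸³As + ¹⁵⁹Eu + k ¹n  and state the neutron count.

5

Conserve mass number: 247 = 83 + 159 + k, so k = 247 − 242 = 5.
Check atomic number: 96 = 33 + 63 + 0 = 96. ✓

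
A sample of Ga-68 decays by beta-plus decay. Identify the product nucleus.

Beta-plus decay: mass number changes by +0, atomic number by -1.
A: 68 = 68; Z: 31 − 1 = 30.
Z = 30 is zinc, so the daughter is Zn-68.

Zn-68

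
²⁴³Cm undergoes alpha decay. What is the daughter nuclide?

Alpha decay: mass number changes by -4, atomic number by -2.
A: 243 − 4 = 239; Z: 96 − 2 = 94.
Z = 94 is plutonium, so the daughter is ²³⁹Pu.

Pu-239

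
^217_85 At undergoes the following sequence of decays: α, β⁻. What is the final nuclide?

Start: (A, Z) = (217, 85).
After α: (213, 83).
After β⁻: (213, 84).
Z = 84 is polonium.

Po-213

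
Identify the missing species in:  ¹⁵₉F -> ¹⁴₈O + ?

Conserve mass number: 15 = 14 + A, so A = 1.
Conserve atomic number: 9 = 8 + Z, so Z = 1.
A = 1 and Z = 1 is ¹₁H — a proton.

proton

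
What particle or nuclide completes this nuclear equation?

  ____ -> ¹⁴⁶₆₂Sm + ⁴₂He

Conserve mass number: A = 146 + 4, so A = 150.
Conserve atomic number: Z = 62 + 2, so Z = 64.
Z = 64 is gadolinium, so the species is ¹⁵⁰₆₄Gd.

Gd-150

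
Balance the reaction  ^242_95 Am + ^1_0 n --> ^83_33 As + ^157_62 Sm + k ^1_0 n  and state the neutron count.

Conserve mass number: 243 = 83 + 157 + k, so k = 243 − 240 = 3.
Check atomic number: 95 = 33 + 62 + 0 = 95. ✓

3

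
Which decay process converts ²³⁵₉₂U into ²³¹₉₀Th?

alpha decay

ΔA = 231 − 235 = -4; ΔZ = 90 − 92 = -2.
A drops by 4 and Z drops by 2 — the signature of alpha emission.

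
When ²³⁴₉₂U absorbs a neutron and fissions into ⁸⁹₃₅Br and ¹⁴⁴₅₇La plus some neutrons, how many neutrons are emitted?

2

Conserve mass number: 235 = 89 + 144 + k, so k = 235 − 233 = 2.
Check atomic number: 92 = 35 + 57 + 0 = 92. ✓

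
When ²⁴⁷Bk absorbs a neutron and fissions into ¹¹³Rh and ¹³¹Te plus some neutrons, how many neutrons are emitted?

4

Conserve mass number: 248 = 113 + 131 + k, so k = 248 − 244 = 4.
Check atomic number: 97 = 45 + 52 + 0 = 97. ✓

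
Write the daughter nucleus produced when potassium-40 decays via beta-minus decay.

Ca-40

Beta-minus decay: mass number changes by +0, atomic number by +1.
A: 40 = 40; Z: 19 + 1 = 20.
Z = 20 is calcium, so the daughter is calcium-40.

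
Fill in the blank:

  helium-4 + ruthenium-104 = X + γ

Conserve mass number: 4 + 104 = A + 0, so A = 108.
Conserve atomic number: 2 + 44 = Z + 0, so Z = 46.
Z = 46 is palladium, so the species is palladium-108.

Pd-108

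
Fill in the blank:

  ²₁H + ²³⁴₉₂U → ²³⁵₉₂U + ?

Conserve mass number: 2 + 234 = 235 + A, so A = 1.
Conserve atomic number: 1 + 92 = 92 + Z, so Z = 1.
A = 1 and Z = 1 is ¹₁H — a proton.

proton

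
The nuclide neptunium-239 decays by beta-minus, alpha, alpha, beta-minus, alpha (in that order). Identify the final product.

Start: (A, Z) = (239, 93).
After β⁻: (239, 94).
After α: (235, 92).
After α: (231, 90).
After β⁻: (231, 91).
After α: (227, 89).
Z = 89 is actinium.

Ac-227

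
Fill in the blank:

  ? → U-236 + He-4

Conserve mass number: A = 236 + 4, so A = 240.
Conserve atomic number: Z = 92 + 2, so Z = 94.
Z = 94 is plutonium, so the species is Pu-240.

Pu-240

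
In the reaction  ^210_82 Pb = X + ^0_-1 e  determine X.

Bi-210

Conserve mass number: 210 = A + 0, so A = 210.
Conserve atomic number: 82 = Z − 1, so Z = 83.
Z = 83 is bismuth, so the species is ^210_83 Bi.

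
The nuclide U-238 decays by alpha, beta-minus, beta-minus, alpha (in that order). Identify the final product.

Start: (A, Z) = (238, 92).
After α: (234, 90).
After β⁻: (234, 91).
After β⁻: (234, 92).
After α: (230, 90).
Z = 90 is thorium.

Th-230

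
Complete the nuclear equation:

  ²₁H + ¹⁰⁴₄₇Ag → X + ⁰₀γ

Conserve mass number: 2 + 104 = A + 0, so A = 106.
Conserve atomic number: 1 + 47 = Z + 0, so Z = 48.
Z = 48 is cadmium, so the species is ¹⁰⁶₄₈Cd.

Cd-106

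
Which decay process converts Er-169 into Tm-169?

beta-minus decay

ΔA = 169 − 169 = 0; ΔZ = 69 − 68 = +1.
A is unchanged and Z rises by 1 — a neutron has become a proton (β⁻ decay).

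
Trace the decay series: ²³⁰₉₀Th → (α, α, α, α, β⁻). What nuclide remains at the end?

Start: (A, Z) = (230, 90).
After α: (226, 88).
After α: (222, 86).
After α: (218, 84).
After α: (214, 82).
After β⁻: (214, 83).
Z = 83 is bismuth.

Bi-214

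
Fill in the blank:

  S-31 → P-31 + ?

positron

Conserve mass number: 31 = 31 + A, so A = 0.
Conserve atomic number: 16 = 15 + Z, so Z = 1.
A = 0 and Z = 1 is e⁺ — a positron.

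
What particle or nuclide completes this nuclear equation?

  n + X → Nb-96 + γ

Conserve mass number: 1 + A = 96 + 0, so A = 95.
Conserve atomic number: 0 + Z = 41 + 0, so Z = 41.
Z = 41 is niobium, so the species is Nb-95.

Nb-95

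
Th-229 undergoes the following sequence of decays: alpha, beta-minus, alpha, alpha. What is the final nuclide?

Start: (A, Z) = (229, 90).
After α: (225, 88).
After β⁻: (225, 89).
After α: (221, 87).
After α: (217, 85).
Z = 85 is astatine.

At-217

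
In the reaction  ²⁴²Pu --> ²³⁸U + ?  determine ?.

alpha particle

Conserve mass number: 242 = 238 + A, so A = 4.
Conserve atomic number: 94 = 92 + Z, so Z = 2.
A = 4 and Z = 2 is ⁴He — an alpha particle.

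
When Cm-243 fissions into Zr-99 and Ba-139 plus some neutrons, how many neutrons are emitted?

5

Conserve mass number: 243 = 99 + 139 + k, so k = 243 − 238 = 5.
Check atomic number: 96 = 40 + 56 + 0 = 96. ✓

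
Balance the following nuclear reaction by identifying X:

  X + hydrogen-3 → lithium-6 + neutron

Conserve mass number: A + 3 = 6 + 1, so A = 4.
Conserve atomic number: Z + 1 = 3 + 0, so Z = 2.
A = 4 and Z = 2 is helium-4 — an alpha particle.

alpha particle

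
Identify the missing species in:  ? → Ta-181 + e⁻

Conserve mass number: A = 181 + 0, so A = 181.
Conserve atomic number: Z = 73 − 1, so Z = 72.
Z = 72 is hafnium, so the species is Hf-181.

Hf-181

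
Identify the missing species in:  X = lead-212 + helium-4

Po-216

Conserve mass number: A = 212 + 4, so A = 216.
Conserve atomic number: Z = 82 + 2, so Z = 84.
Z = 84 is polonium, so the species is polonium-216.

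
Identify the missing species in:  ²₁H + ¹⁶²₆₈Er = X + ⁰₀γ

Tm-164

Conserve mass number: 2 + 162 = A + 0, so A = 164.
Conserve atomic number: 1 + 68 = Z + 0, so Z = 69.
Z = 69 is thulium, so the species is ¹⁶⁴₆₉Tm.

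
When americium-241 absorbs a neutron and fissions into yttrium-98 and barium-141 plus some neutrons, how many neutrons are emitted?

Conserve mass number: 242 = 98 + 141 + k, so k = 242 − 239 = 3.
Check atomic number: 95 = 39 + 56 + 0 = 95. ✓

3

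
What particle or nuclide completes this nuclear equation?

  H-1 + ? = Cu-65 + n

Ni-65

Conserve mass number: 1 + A = 65 + 1, so A = 65.
Conserve atomic number: 1 + Z = 29 + 0, so Z = 28.
Z = 28 is nickel, so the species is Ni-65.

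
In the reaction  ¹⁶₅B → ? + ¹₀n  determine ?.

Conserve mass number: 16 = A + 1, so A = 15.
Conserve atomic number: 5 = Z + 0, so Z = 5.
Z = 5 is boron, so the species is ¹⁵₅B.

B-15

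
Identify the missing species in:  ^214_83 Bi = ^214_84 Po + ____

beta-minus particle

Conserve mass number: 214 = 214 + A, so A = 0.
Conserve atomic number: 83 = 84 + Z, so Z = -1.
A = 0 and Z = -1 is ^0_-1 e — a beta-minus particle.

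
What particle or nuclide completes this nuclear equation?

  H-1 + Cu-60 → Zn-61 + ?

gamma ray

Conserve mass number: 1 + 60 = 61 + A, so A = 0.
Conserve atomic number: 1 + 29 = 30 + Z, so Z = 0.
A = 0 and Z = 0 is γ — a gamma ray.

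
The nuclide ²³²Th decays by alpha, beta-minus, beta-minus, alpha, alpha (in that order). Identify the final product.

Rn-220

Start: (A, Z) = (232, 90).
After α: (228, 88).
After β⁻: (228, 89).
After β⁻: (228, 90).
After α: (224, 88).
After α: (220, 86).
Z = 86 is radon.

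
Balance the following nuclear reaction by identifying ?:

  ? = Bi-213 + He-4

Conserve mass number: A = 213 + 4, so A = 217.
Conserve atomic number: Z = 83 + 2, so Z = 85.
Z = 85 is astatine, so the species is At-217.

At-217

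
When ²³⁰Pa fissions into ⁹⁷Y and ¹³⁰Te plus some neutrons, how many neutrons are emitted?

Conserve mass number: 230 = 97 + 130 + k, so k = 230 − 227 = 3.
Check atomic number: 91 = 39 + 52 + 0 = 91. ✓

3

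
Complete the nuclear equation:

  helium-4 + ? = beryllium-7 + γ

Conserve mass number: 4 + A = 7 + 0, so A = 3.
Conserve atomic number: 2 + Z = 4 + 0, so Z = 2.
Z = 2 is helium, so the species is helium-3.

He-3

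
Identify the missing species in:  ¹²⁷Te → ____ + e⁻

Conserve mass number: 127 = A + 0, so A = 127.
Conserve atomic number: 52 = Z − 1, so Z = 53.
Z = 53 is iodine, so the species is ¹²⁷I.

I-127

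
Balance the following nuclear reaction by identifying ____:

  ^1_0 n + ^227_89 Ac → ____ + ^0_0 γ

Ac-228

Conserve mass number: 1 + 227 = A + 0, so A = 228.
Conserve atomic number: 0 + 89 = Z + 0, so Z = 89.
Z = 89 is actinium, so the species is ^228_89 Ac.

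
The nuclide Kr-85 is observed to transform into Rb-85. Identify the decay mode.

beta-minus decay

ΔA = 85 − 85 = 0; ΔZ = 37 − 36 = +1.
A is unchanged and Z rises by 1 — a neutron has become a proton (β⁻ decay).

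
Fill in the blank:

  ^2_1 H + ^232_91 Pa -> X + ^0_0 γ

U-234

Conserve mass number: 2 + 232 = A + 0, so A = 234.
Conserve atomic number: 1 + 91 = Z + 0, so Z = 92.
Z = 92 is uranium, so the species is ^234_92 U.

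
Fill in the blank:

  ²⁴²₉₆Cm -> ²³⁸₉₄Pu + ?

Conserve mass number: 242 = 238 + A, so A = 4.
Conserve atomic number: 96 = 94 + Z, so Z = 2.
A = 4 and Z = 2 is ⁴₂He — an alpha particle.

alpha particle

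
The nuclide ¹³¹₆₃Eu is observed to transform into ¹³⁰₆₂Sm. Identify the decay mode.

proton emission

ΔA = 130 − 131 = -1; ΔZ = 62 − 63 = -1.
A drops by 1 and Z drops by 1 — a proton was emitted.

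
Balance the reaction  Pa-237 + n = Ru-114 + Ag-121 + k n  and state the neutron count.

3

Conserve mass number: 238 = 114 + 121 + k, so k = 238 − 235 = 3.
Check atomic number: 91 = 44 + 47 + 0 = 91. ✓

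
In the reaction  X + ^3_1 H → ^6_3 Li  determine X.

He-3

Conserve mass number: A + 3 = 6, so A = 3.
Conserve atomic number: Z + 1 = 3, so Z = 2.
Z = 2 is helium, so the species is ^3_2 He.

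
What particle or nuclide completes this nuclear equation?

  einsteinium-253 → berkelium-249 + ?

alpha particle

Conserve mass number: 253 = 249 + A, so A = 4.
Conserve atomic number: 99 = 97 + Z, so Z = 2.
A = 4 and Z = 2 is helium-4 — an alpha particle.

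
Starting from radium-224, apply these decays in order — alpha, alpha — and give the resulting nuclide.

Start: (A, Z) = (224, 88).
After α: (220, 86).
After α: (216, 84).
Z = 84 is polonium.

Po-216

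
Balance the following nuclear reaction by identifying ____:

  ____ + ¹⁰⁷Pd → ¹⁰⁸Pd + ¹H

Conserve mass number: A + 107 = 108 + 1, so A = 2.
Conserve atomic number: Z + 46 = 46 + 1, so Z = 1.
A = 2 and Z = 1 is ²H — a deuteron.

deuteron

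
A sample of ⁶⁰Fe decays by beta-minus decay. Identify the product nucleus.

Beta-minus decay: mass number changes by +0, atomic number by +1.
A: 60 = 60; Z: 26 + 1 = 27.
Z = 27 is cobalt, so the daughter is ⁶⁰Co.

Co-60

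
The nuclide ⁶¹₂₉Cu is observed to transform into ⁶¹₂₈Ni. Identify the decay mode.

beta-plus decay or electron capture

ΔA = 61 − 61 = 0; ΔZ = 28 − 29 = -1.
A is unchanged and Z drops by 1 — a proton has become a neutron (β⁺ emission or electron capture).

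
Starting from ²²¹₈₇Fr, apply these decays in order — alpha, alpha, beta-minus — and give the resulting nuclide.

Po-213

Start: (A, Z) = (221, 87).
After α: (217, 85).
After α: (213, 83).
After β⁻: (213, 84).
Z = 84 is polonium.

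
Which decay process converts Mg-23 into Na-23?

beta-plus decay or electron capture

ΔA = 23 − 23 = 0; ΔZ = 11 − 12 = -1.
A is unchanged and Z drops by 1 — a proton has become a neutron (β⁺ emission or electron capture).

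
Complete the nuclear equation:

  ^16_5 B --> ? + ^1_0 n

B-15

Conserve mass number: 16 = A + 1, so A = 15.
Conserve atomic number: 5 = Z + 0, so Z = 5.
Z = 5 is boron, so the species is ^15_5 B.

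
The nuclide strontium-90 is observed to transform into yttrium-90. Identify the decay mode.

ΔA = 90 − 90 = 0; ΔZ = 39 − 38 = +1.
A is unchanged and Z rises by 1 — a neutron has become a proton (β⁻ decay).

beta-minus decay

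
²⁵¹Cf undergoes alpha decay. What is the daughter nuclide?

Cm-247

Alpha decay: mass number changes by -4, atomic number by -2.
A: 251 − 4 = 247; Z: 98 − 2 = 96.
Z = 96 is curium, so the daughter is ²⁴⁷Cm.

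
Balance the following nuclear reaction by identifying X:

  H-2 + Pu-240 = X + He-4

Np-238

Conserve mass number: 2 + 240 = A + 4, so A = 238.
Conserve atomic number: 1 + 94 = Z + 2, so Z = 93.
Z = 93 is neptunium, so the species is Np-238.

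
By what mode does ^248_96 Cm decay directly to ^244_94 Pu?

alpha decay

ΔA = 244 − 248 = -4; ΔZ = 94 − 96 = -2.
A drops by 4 and Z drops by 2 — the signature of alpha emission.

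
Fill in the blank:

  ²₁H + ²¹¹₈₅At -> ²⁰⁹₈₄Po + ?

alpha particle

Conserve mass number: 2 + 211 = 209 + A, so A = 4.
Conserve atomic number: 1 + 85 = 84 + Z, so Z = 2.
A = 4 and Z = 2 is ⁴₂He — an alpha particle.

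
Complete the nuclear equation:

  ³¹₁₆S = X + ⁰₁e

Conserve mass number: 31 = A + 0, so A = 31.
Conserve atomic number: 16 = Z + 1, so Z = 15.
Z = 15 is phosphorus, so the species is ³¹₁₅P.

P-31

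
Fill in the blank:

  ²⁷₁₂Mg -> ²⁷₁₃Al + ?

beta-minus particle

Conserve mass number: 27 = 27 + A, so A = 0.
Conserve atomic number: 12 = 13 + Z, so Z = -1.
A = 0 and Z = -1 is ⁰₋₁e — a beta-minus particle.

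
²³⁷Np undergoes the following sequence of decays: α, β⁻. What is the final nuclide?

Start: (A, Z) = (237, 93).
After α: (233, 91).
After β⁻: (233, 92).
Z = 92 is uranium.

U-233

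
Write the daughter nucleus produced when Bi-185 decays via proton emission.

Pb-184

Proton emission: mass number changes by -1, atomic number by -1.
A: 185 − 1 = 184; Z: 83 − 1 = 82.
Z = 82 is lead, so the daughter is Pb-184.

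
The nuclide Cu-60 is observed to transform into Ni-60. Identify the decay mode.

ΔA = 60 − 60 = 0; ΔZ = 28 − 29 = -1.
A is unchanged and Z drops by 1 — a proton has become a neutron (β⁺ emission or electron capture).

beta-plus decay or electron capture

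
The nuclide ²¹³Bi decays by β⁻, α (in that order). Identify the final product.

Pb-209

Start: (A, Z) = (213, 83).
After β⁻: (213, 84).
After α: (209, 82).
Z = 82 is lead.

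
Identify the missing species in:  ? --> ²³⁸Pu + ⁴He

Conserve mass number: A = 238 + 4, so A = 242.
Conserve atomic number: Z = 94 + 2, so Z = 96.
Z = 96 is curium, so the species is ²⁴²Cm.

Cm-242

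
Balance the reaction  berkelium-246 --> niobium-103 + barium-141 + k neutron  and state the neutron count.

Conserve mass number: 246 = 103 + 141 + k, so k = 246 − 244 = 2.
Check atomic number: 97 = 41 + 56 + 0 = 97. ✓

2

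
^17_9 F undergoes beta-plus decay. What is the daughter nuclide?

Beta-plus decay: mass number changes by +0, atomic number by -1.
A: 17 = 17; Z: 9 − 1 = 8.
Z = 8 is oxygen, so the daughter is ^17_8 O.

O-17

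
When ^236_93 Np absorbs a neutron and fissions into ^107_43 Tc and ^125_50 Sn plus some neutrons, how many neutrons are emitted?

Conserve mass number: 237 = 107 + 125 + k, so k = 237 − 232 = 5.
Check atomic number: 93 = 43 + 50 + 0 = 93. ✓

5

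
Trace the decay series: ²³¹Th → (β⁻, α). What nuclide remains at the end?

Start: (A, Z) = (231, 90).
After β⁻: (231, 91).
After α: (227, 89).
Z = 89 is actinium.

Ac-227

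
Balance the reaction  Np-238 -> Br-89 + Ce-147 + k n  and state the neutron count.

Conserve mass number: 238 = 89 + 147 + k, so k = 238 − 236 = 2.
Check atomic number: 93 = 35 + 58 + 0 = 93. ✓

2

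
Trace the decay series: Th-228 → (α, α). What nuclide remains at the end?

Rn-220

Start: (A, Z) = (228, 90).
After α: (224, 88).
After α: (220, 86).
Z = 86 is radon.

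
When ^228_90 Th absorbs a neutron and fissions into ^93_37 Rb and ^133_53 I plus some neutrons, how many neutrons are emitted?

3

Conserve mass number: 229 = 93 + 133 + k, so k = 229 − 226 = 3.
Check atomic number: 90 = 37 + 53 + 0 = 90. ✓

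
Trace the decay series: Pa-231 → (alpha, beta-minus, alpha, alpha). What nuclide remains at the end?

Start: (A, Z) = (231, 91).
After α: (227, 89).
After β⁻: (227, 90).
After α: (223, 88).
After α: (219, 86).
Z = 86 is radon.

Rn-219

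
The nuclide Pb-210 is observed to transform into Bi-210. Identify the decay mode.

beta-minus decay

ΔA = 210 − 210 = 0; ΔZ = 83 − 82 = +1.
A is unchanged and Z rises by 1 — a neutron has become a proton (β⁻ decay).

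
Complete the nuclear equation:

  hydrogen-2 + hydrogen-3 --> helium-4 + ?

neutron

Conserve mass number: 2 + 3 = 4 + A, so A = 1.
Conserve atomic number: 1 + 1 = 2 + Z, so Z = 0.
A = 1 and Z = 0 is neutron — a neutron.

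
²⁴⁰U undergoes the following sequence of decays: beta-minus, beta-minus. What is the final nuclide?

Start: (A, Z) = (240, 92).
After β⁻: (240, 93).
After β⁻: (240, 94).
Z = 94 is plutonium.

Pu-240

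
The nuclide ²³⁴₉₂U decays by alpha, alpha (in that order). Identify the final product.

Start: (A, Z) = (234, 92).
After α: (230, 90).
After α: (226, 88).
Z = 88 is radium.

Ra-226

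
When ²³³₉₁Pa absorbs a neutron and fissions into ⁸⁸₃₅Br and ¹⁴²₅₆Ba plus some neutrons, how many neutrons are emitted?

Conserve mass number: 234 = 88 + 142 + k, so k = 234 − 230 = 4.
Check atomic number: 91 = 35 + 56 + 0 = 91. ✓

4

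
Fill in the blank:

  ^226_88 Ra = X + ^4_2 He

Conserve mass number: 226 = A + 4, so A = 222.
Conserve atomic number: 88 = Z + 2, so Z = 86.
Z = 86 is radon, so the species is ^222_86 Rn.

Rn-222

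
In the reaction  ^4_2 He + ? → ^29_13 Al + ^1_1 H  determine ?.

Conserve mass number: 4 + A = 29 + 1, so A = 26.
Conserve atomic number: 2 + Z = 13 + 1, so Z = 12.
Z = 12 is magnesium, so the species is ^26_12 Mg.

Mg-26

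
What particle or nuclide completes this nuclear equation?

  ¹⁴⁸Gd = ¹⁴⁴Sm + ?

alpha particle

Conserve mass number: 148 = 144 + A, so A = 4.
Conserve atomic number: 64 = 62 + Z, so Z = 2.
A = 4 and Z = 2 is ⁴He — an alpha particle.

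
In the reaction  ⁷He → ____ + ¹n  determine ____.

He-6

Conserve mass number: 7 = A + 1, so A = 6.
Conserve atomic number: 2 = Z + 0, so Z = 2.
Z = 2 is helium, so the species is ⁶He.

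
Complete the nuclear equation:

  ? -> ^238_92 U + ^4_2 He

Pu-242

Conserve mass number: A = 238 + 4, so A = 242.
Conserve atomic number: Z = 92 + 2, so Z = 94.
Z = 94 is plutonium, so the species is ^242_94 Pu.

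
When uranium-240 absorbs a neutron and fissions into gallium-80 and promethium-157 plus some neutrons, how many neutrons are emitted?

4

Conserve mass number: 241 = 80 + 157 + k, so k = 241 − 237 = 4.
Check atomic number: 92 = 31 + 61 + 0 = 92. ✓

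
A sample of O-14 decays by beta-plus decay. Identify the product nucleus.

N-14

Beta-plus decay: mass number changes by +0, atomic number by -1.
A: 14 = 14; Z: 8 − 1 = 7.
Z = 7 is nitrogen, so the daughter is N-14.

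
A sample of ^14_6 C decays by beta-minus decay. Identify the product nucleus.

N-14

Beta-minus decay: mass number changes by +0, atomic number by +1.
A: 14 = 14; Z: 6 + 1 = 7.
Z = 7 is nitrogen, so the daughter is ^14_7 N.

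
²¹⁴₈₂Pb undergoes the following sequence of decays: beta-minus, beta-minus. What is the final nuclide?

Start: (A, Z) = (214, 82).
After β⁻: (214, 83).
After β⁻: (214, 84).
Z = 84 is polonium.

Po-214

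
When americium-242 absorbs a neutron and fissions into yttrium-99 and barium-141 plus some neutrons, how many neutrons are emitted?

Conserve mass number: 243 = 99 + 141 + k, so k = 243 − 240 = 3.
Check atomic number: 95 = 39 + 56 + 0 = 95. ✓

3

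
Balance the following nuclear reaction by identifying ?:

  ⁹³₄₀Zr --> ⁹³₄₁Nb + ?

Conserve mass number: 93 = 93 + A, so A = 0.
Conserve atomic number: 40 = 41 + Z, so Z = -1.
A = 0 and Z = -1 is ⁰₋₁e — a beta-minus particle.

beta-minus particle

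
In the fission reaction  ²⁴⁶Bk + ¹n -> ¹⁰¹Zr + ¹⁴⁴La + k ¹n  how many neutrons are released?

2

Conserve mass number: 247 = 101 + 144 + k, so k = 247 − 245 = 2.
Check atomic number: 97 = 40 + 57 + 0 = 97. ✓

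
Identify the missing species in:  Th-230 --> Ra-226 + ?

Conserve mass number: 230 = 226 + A, so A = 4.
Conserve atomic number: 90 = 88 + Z, so Z = 2.
A = 4 and Z = 2 is He-4 — an alpha particle.

alpha particle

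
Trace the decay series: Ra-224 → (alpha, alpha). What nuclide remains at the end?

Po-216

Start: (A, Z) = (224, 88).
After α: (220, 86).
After α: (216, 84).
Z = 84 is polonium.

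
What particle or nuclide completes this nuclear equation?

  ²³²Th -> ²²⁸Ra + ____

Conserve mass number: 232 = 228 + A, so A = 4.
Conserve atomic number: 90 = 88 + Z, so Z = 2.
A = 4 and Z = 2 is ⁴He — an alpha particle.

alpha particle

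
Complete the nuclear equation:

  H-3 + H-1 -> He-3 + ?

neutron

Conserve mass number: 3 + 1 = 3 + A, so A = 1.
Conserve atomic number: 1 + 1 = 2 + Z, so Z = 0.
A = 1 and Z = 0 is n — a neutron.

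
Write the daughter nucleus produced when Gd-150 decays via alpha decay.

Sm-146

Alpha decay: mass number changes by -4, atomic number by -2.
A: 150 − 4 = 146; Z: 64 − 2 = 62.
Z = 62 is samarium, so the daughter is Sm-146.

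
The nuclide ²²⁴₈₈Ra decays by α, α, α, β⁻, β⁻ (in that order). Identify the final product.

Start: (A, Z) = (224, 88).
After α: (220, 86).
After α: (216, 84).
After α: (212, 82).
After β⁻: (212, 83).
After β⁻: (212, 84).
Z = 84 is polonium.

Po-212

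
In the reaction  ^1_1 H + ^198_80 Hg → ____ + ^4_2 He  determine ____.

Conserve mass number: 1 + 198 = A + 4, so A = 195.
Conserve atomic number: 1 + 80 = Z + 2, so Z = 79.
Z = 79 is gold, so the species is ^195_79 Au.

Au-195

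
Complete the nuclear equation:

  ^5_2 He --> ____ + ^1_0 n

He-4

Conserve mass number: 5 = A + 1, so A = 4.
Conserve atomic number: 2 = Z + 0, so Z = 2.
A = 4 and Z = 2 is ^4_2 He — an alpha particle.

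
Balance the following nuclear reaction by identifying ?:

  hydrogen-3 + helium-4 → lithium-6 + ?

neutron

Conserve mass number: 3 + 4 = 6 + A, so A = 1.
Conserve atomic number: 1 + 2 = 3 + Z, so Z = 0.
A = 1 and Z = 0 is neutron — a neutron.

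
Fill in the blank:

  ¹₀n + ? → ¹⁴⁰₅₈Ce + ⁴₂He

Conserve mass number: 1 + A = 140 + 4, so A = 143.
Conserve atomic number: 0 + Z = 58 + 2, so Z = 60.
Z = 60 is neodymium, so the species is ¹⁴³₆₀Nd.

Nd-143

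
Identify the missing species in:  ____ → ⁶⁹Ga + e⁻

Zn-69

Conserve mass number: A = 69 + 0, so A = 69.
Conserve atomic number: Z = 31 − 1, so Z = 30.
Z = 30 is zinc, so the species is ⁶⁹Zn.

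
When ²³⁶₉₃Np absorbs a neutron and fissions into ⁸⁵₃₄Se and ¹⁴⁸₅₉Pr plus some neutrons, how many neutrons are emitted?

Conserve mass number: 237 = 85 + 148 + k, so k = 237 − 233 = 4.
Check atomic number: 93 = 34 + 59 + 0 = 93. ✓

4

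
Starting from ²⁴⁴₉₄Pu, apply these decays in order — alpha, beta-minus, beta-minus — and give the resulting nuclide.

Start: (A, Z) = (244, 94).
After α: (240, 92).
After β⁻: (240, 93).
After β⁻: (240, 94).
Z = 94 is plutonium.

Pu-240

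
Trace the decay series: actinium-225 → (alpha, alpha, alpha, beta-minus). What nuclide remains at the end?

Po-213

Start: (A, Z) = (225, 89).
After α: (221, 87).
After α: (217, 85).
After α: (213, 83).
After β⁻: (213, 84).
Z = 84 is polonium.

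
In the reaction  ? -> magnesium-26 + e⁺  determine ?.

Al-26

Conserve mass number: A = 26 + 0, so A = 26.
Conserve atomic number: Z = 12 + 1, so Z = 13.
Z = 13 is aluminium, so the species is aluminium-26.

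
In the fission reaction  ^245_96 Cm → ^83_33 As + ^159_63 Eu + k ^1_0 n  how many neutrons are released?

Conserve mass number: 245 = 83 + 159 + k, so k = 245 − 242 = 3.
Check atomic number: 96 = 33 + 63 + 0 = 96. ✓

3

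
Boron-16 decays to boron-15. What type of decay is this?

neutron emission

ΔA = 15 − 16 = -1; ΔZ = 5 − 5 = +0.
A drops by 1 with Z unchanged — a neutron was emitted.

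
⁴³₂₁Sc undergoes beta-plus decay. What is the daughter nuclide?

Ca-43

Beta-plus decay: mass number changes by +0, atomic number by -1.
A: 43 = 43; Z: 21 − 1 = 20.
Z = 20 is calcium, so the daughter is ⁴³₂₀Ca.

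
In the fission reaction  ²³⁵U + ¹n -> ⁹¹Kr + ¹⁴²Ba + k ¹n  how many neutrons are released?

Conserve mass number: 236 = 91 + 142 + k, so k = 236 − 233 = 3.
Check atomic number: 92 = 36 + 56 + 0 = 92. ✓

3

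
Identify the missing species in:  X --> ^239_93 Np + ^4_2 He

Conserve mass number: A = 239 + 4, so A = 243.
Conserve atomic number: Z = 93 + 2, so Z = 95.
Z = 95 is americium, so the species is ^243_95 Am.

Am-243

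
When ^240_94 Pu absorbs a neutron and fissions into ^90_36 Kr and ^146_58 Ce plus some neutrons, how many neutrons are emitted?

Conserve mass number: 241 = 90 + 146 + k, so k = 241 − 236 = 5.
Check atomic number: 94 = 36 + 58 + 0 = 94. ✓

5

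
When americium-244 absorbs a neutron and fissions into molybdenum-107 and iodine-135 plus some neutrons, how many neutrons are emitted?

3

Conserve mass number: 245 = 107 + 135 + k, so k = 245 − 242 = 3.
Check atomic number: 95 = 42 + 53 + 0 = 95. ✓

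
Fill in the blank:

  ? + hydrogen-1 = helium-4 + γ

Conserve mass number: A + 1 = 4 + 0, so A = 3.
Conserve atomic number: Z + 1 = 2 + 0, so Z = 1.
A = 3 and Z = 1 is hydrogen-3 — a triton.

triton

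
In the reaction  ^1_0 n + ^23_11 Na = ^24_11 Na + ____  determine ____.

Conserve mass number: 1 + 23 = 24 + A, so A = 0.
Conserve atomic number: 0 + 11 = 11 + Z, so Z = 0.
A = 0 and Z = 0 is ^0_0 γ — a gamma ray.

gamma ray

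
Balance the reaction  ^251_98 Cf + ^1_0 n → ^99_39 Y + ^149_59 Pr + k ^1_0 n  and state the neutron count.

4

Conserve mass number: 252 = 99 + 149 + k, so k = 252 − 248 = 4.
Check atomic number: 98 = 39 + 59 + 0 = 98. ✓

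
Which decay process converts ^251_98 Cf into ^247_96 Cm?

ΔA = 247 − 251 = -4; ΔZ = 96 − 98 = -2.
A drops by 4 and Z drops by 2 — the signature of alpha emission.

alpha decay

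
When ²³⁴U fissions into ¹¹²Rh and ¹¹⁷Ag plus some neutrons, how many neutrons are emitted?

5

Conserve mass number: 234 = 112 + 117 + k, so k = 234 − 229 = 5.
Check atomic number: 92 = 45 + 47 + 0 = 92. ✓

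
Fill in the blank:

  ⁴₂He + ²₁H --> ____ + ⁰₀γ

Li-6

Conserve mass number: 4 + 2 = A + 0, so A = 6.
Conserve atomic number: 2 + 1 = Z + 0, so Z = 3.
Z = 3 is lithium, so the species is ⁶₃Li.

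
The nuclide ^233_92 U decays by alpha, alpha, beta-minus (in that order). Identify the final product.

Ac-225

Start: (A, Z) = (233, 92).
After α: (229, 90).
After α: (225, 88).
After β⁻: (225, 89).
Z = 89 is actinium.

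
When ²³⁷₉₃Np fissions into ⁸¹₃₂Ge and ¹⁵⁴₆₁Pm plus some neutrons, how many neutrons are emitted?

2

Conserve mass number: 237 = 81 + 154 + k, so k = 237 − 235 = 2.
Check atomic number: 93 = 32 + 61 + 0 = 93. ✓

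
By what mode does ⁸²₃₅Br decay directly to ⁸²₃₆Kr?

ΔA = 82 − 82 = 0; ΔZ = 36 − 35 = +1.
A is unchanged and Z rises by 1 — a neutron has become a proton (β⁻ decay).

beta-minus decay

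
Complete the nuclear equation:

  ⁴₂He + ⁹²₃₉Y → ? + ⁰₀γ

Nb-96

Conserve mass number: 4 + 92 = A + 0, so A = 96.
Conserve atomic number: 2 + 39 = Z + 0, so Z = 41.
Z = 41 is niobium, so the species is ⁹⁶₄₁Nb.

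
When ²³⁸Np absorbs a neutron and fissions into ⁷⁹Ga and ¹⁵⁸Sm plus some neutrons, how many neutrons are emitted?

Conserve mass number: 239 = 79 + 158 + k, so k = 239 − 237 = 2.
Check atomic number: 93 = 31 + 62 + 0 = 93. ✓

2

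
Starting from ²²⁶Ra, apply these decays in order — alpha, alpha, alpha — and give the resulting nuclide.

Pb-214

Start: (A, Z) = (226, 88).
After α: (222, 86).
After α: (218, 84).
After α: (214, 82).
Z = 82 is lead.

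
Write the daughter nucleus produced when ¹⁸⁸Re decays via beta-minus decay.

Os-188

Beta-minus decay: mass number changes by +0, atomic number by +1.
A: 188 = 188; Z: 75 + 1 = 76.
Z = 76 is osmium, so the daughter is ¹⁸⁸Os.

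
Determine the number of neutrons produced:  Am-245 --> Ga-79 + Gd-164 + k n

Conserve mass number: 245 = 79 + 164 + k, so k = 245 − 243 = 2.
Check atomic number: 95 = 31 + 64 + 0 = 95. ✓

2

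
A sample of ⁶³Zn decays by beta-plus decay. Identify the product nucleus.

Cu-63

Beta-plus decay: mass number changes by +0, atomic number by -1.
A: 63 = 63; Z: 30 − 1 = 29.
Z = 29 is copper, so the daughter is ⁶³Cu.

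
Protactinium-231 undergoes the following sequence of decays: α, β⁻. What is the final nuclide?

Th-227

Start: (A, Z) = (231, 91).
After α: (227, 89).
After β⁻: (227, 90).
Z = 90 is thorium.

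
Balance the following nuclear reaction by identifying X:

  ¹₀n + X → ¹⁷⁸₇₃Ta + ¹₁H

W-178

Conserve mass number: 1 + A = 178 + 1, so A = 178.
Conserve atomic number: 0 + Z = 73 + 1, so Z = 74.
Z = 74 is tungsten, so the species is ¹⁷⁸₇₄W.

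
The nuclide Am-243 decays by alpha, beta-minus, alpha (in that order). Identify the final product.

U-235

Start: (A, Z) = (243, 95).
After α: (239, 93).
After β⁻: (239, 94).
After α: (235, 92).
Z = 92 is uranium.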